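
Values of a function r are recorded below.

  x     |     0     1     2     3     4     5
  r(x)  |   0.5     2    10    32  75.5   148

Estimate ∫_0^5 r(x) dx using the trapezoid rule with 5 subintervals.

Δx = 1.
T_5 = (1/2)·[0.5 + 2·2 + 2·10 + 2·32 + 2·75.5 + 148] = 193.75.

193.75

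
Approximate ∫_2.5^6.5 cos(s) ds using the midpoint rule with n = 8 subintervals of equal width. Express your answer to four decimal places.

Δs = (6.5 − 2.5)/8 = 0.5.
Midpoints: 2.75, 3.25, 3.75, 4.25, 4.75, 5.25, 5.75, 6.25.
f(2.75) ≈ -0.9243, f(3.25) ≈ -0.9941, f(3.75) ≈ -0.8206, f(4.25) ≈ -0.4461, f(4.75) ≈ 0.0376, f(5.25) ≈ 0.5121, f(5.75) ≈ 0.8612, f(6.25) ≈ 0.9994.
Sum = Δs · [f(2.75) + f(3.25) + f(3.75) + ...].
Sum ≈ -0.3874.

-0.3874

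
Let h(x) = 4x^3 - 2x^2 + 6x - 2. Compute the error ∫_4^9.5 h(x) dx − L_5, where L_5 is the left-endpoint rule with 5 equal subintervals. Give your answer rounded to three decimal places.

Exact integral: ∫_4^9.5 h(x) dx ≈ 7571.89583.
L_5 = 5977.62.
Error ≈ 7571.89583 − 5977.62 ≈ 1594.276.

1594.276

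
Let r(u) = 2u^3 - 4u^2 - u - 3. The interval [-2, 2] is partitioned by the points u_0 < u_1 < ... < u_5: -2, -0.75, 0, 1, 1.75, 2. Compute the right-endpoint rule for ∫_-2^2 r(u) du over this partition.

Subinterval widths: 1.25, 0.75, 1, 0.75, 0.25.
Right endpoints: -0.75, 0, 1, 1.75, 2.
r(-0.75) = -5.34375, r(0) = -3, r(1) = -6, r(1.75) = -6.28125, r(2) = -5.
Sum = Σ Δu_i · r(u_i).
Sum = -20.890625.

-20.890625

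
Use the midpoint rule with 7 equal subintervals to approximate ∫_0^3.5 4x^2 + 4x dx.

Δx = (3.5 − 0)/7 = 0.5.
Midpoints: 0.25, 0.75, 1.25, 1.75, 2.25, 2.75, 3.25.
f(0.25) = 1.25, f(0.75) = 5.25, f(1.25) = 11.25, f(1.75) = 19.25, f(2.25) = 29.25, f(2.75) = 41.25, f(3.25) = 55.25.
Sum = Δx · [f(0.25) + f(0.75) + f(1.25) + ...].
Sum = 81.375.

81.375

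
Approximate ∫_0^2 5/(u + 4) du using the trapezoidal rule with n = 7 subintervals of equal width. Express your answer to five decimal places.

2.02851

Δu = (2 − 0)/7 = 2/7.
f(0) = 1.25, f(2/7) = 7/6, f(4/7) = 1.09375, f(6/7) = 35/34, f(8/7) = 35/36, f(10/7) = 35/38, f(12/7) = 0.875, f(2) = 5/6.
T_7 = (Δu/2)·[f(u_0) + 2f(u_1) + ... + 2f(u_{6}) + f(u_7)].
Sum ≈ 2.02851.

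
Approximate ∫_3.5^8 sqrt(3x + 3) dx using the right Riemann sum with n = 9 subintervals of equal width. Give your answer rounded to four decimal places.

20.5322

Δx = (8 − 3.5)/9 = 0.5.
Right endpoints: 4, 4.5, 5, 5.5, 6, 6.5, 7, 7.5, 8.
f(4) ≈ 3.8730, f(4.5) ≈ 4.0620, f(5) ≈ 4.2426, f(5.5) ≈ 4.4159, f(6) ≈ 4.5826, f(6.5) ≈ 4.7434, f(7) ≈ 4.8990, f(7.5) ≈ 5.0498, f(8) ≈ 5.1962.
Sum = Δx · [f(4) + f(4.5) + f(5) + ...].
Sum ≈ 20.5322.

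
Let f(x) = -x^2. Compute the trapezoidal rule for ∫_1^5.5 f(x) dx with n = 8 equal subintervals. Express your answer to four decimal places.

Δx = (5.5 − 1)/8 = 0.5625.
f(1) = -1, f(1.5625) = -2.44140625, f(2.125) = -4.515625, f(2.6875) = -7.22265625, f(3.25) = -10.5625, f(3.8125) = -14.53515625, f(4.375) = -19.140625, f(4.9375) = -24.37890625, f(5.5) = -30.25.
T_8 = (Δx/2)·[f(x_0) + 2f(x_1) + ... + 2f(x_{7}) + f(x_8)].
Sum ≈ -55.3623.

-55.3623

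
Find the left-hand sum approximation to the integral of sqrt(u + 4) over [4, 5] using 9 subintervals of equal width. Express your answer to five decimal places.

2.90551

Δu = (5 − 4)/9 = 1/9.
Left endpoints: 4, 37/9, 38/9, 13/3, 40/9, 41/9, 14/3, 43/9, 44/9.
f(4) ≈ 2.82843, f(37/9) ≈ 2.84800, f(38/9) ≈ 2.86744, f(13/3) ≈ 2.88675, f(40/9) ≈ 2.90593, f(41/9) ≈ 2.92499, f(14/3) ≈ 2.94392, f(43/9) ≈ 2.96273, f(44/9) ≈ 2.98142.
Sum = Δu · [f(4) + f(37/9) + f(38/9) + ...].
Sum ≈ 2.90551.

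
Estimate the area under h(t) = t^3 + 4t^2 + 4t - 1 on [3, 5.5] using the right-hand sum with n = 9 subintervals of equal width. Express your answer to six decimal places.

467.439558

Δt = (5.5 − 3)/9 = 5/18.
Right endpoints: 59/18, 32/9, 23/6, 37/9, 79/18, 14/3, 89/18, 47/9, 5.5.
h(59/18) = 526643/5832, h(32/9) = 79271/729, h(23/6) = 27959/216, h(37/9) = 111196/729, h(79/18) = 1038943/5832, h(14/3) = 5573/27, h(89/18) = 1384793/5832, h(47/9) = 197846/729, h(5.5) = 308.375.
Sum = Δt · [h(59/18) + h(32/9) + h(23/6) + ...].
Sum ≈ 467.439558.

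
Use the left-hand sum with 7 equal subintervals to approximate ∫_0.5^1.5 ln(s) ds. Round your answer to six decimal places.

Δs = (1.5 − 0.5)/7 = 1/7.
Left endpoints: 0.5, 9/14, 11/14, 13/14, 15/14, 17/14, 19/14.
f(0.5) ≈ -0.693147, f(9/14) ≈ -0.441833, f(11/14) ≈ -0.241162, f(13/14) ≈ -0.074108, f(15/14) ≈ 0.068993, f(17/14) ≈ 0.194156, f(19/14) ≈ 0.305382.
Sum = Δs · [f(0.5) + f(9/14) + f(11/14) + ...].
Sum ≈ -0.125960.

-0.125960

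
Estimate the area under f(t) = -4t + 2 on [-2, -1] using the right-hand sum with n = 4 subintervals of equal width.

7.5

Δt = (-1 − (-2))/4 = 0.25.
Right endpoints: -1.75, -1.5, -1.25, -1.
f(-1.75) = 9, f(-1.5) = 8, f(-1.25) = 7, f(-1) = 6.
Sum = Δt · [f(-1.75) + f(-1.5) + f(-1.25) + f(-1)].
Sum = 7.5.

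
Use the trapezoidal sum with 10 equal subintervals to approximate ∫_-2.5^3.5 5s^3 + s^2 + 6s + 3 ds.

197.31

Δs = (3.5 − (-2.5))/10 = 0.6.
f(-2.5) = -83.875, f(-1.9) = -39.085, f(-1.3) = -14.095, f(-0.7) = -2.425, f(-0.1) = 2.405, f(0.5) = 6.875, f(1.1) = 17.465, f(1.7) = 40.655, f(2.3) = 82.925, f(2.9) = 150.755, f(3.5) = 250.625.
T_10 = (Δs/2)·[f(s_0) + 2f(s_1) + ... + 2f(s_{9}) + f(s_10)].
Sum = 197.31.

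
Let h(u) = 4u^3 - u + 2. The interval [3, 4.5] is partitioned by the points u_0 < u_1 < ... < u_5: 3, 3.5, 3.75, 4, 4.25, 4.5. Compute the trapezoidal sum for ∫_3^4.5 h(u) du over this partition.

Subinterval widths: 0.5, 0.25, 0.25, 0.25, 0.25.
h(3) = 107, h(3.5) = 170, h(3.75) = 209.1875, h(4) = 254, h(4.25) = 304.8125, h(4.5) = 362.
On each subinterval the trapezoid contributes (Δu_i/2)·[h(u_{i-1}) + h(u_i)].
Sum = 327.75.

327.75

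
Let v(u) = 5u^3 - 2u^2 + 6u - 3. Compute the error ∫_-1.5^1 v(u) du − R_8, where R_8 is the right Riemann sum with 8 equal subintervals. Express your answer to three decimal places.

-5.918

Exact integral: ∫_-1.5^1 v(u) du ≈ -19.24479.
R_8 ≈ -13.32642.
Error ≈ -19.24479 − (-13.32642) ≈ -5.918.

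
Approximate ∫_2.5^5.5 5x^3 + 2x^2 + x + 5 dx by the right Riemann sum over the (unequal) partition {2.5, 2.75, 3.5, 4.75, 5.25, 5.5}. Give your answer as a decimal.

1575.828125

Subinterval widths: 0.25, 0.75, 1.25, 0.5, 0.25.
Right endpoints: 2.75, 3.5, 4.75, 5.25, 5.5.
f(2.75) = 126.859375, f(3.5) = 247.375, f(4.75) = 590.734375, f(5.25) = 788.890625, f(5.5) = 902.875.
Sum = Σ Δx_i · f(x_i).
Sum = 1575.828125.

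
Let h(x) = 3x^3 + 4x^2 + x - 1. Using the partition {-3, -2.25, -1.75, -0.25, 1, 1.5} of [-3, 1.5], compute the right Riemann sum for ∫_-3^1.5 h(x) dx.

0.82421875

Subinterval widths: 0.75, 0.5, 1.5, 1.25, 0.5.
Right endpoints: -2.25, -1.75, -0.25, 1, 1.5.
h(-2.25) = -17.171875, h(-1.75) = -6.578125, h(-0.25) = -1.046875, h(1) = 7, h(1.5) = 19.625.
Sum = Σ Δx_i · h(x_i).
Sum = 0.82421875.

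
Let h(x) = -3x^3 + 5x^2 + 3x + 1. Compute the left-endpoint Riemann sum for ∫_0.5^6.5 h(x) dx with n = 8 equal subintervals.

Δx = (6.5 − 0.5)/8 = 0.75.
Left endpoints: 0.5, 1.25, 2, 2.75, 3.5, 4.25, 5, 5.75.
h(0.5) = 3.375, h(1.25) = 6.703125, h(2) = 3, h(2.75) = -15.328125, h(3.5) = -55.875, h(4.25) = -126.234375, h(5) = -234, h(5.75) = -386.765625.
Sum = Δx · [h(0.5) + h(1.25) + h(2) + ...].
Sum = -603.84375.

-603.84375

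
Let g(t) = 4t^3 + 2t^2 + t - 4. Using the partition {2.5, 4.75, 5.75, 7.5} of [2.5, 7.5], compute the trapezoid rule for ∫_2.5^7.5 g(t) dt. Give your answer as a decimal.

3570.84375

Subinterval widths: 2.25, 1, 1.75.
g(2.5) = 73.5, g(4.75) = 474.5625, g(5.75) = 828.3125, g(7.5) = 1803.5.
On each subinterval the trapezoid contributes (Δt_i/2)·[g(t_{i-1}) + g(t_i)].
Sum = 3570.84375.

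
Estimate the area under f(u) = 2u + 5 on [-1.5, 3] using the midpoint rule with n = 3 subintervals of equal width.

Δu = (3 − (-1.5))/3 = 1.5.
Midpoints: -0.75, 0.75, 2.25.
f(-0.75) = 3.5, f(0.75) = 6.5, f(2.25) = 9.5.
Sum = Δu · [f(-0.75) + f(0.75) + f(2.25)].
Sum = 29.25.

29.25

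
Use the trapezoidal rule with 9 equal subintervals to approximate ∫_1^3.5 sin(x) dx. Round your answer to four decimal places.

1.4673

Δx = (3.5 − 1)/9 = 5/18.
f(1) ≈ 0.8415, f(23/18) ≈ 0.9574, f(14/9) ≈ 0.9999, f(11/6) ≈ 0.9657, f(19/9) ≈ 0.8575, f(43/18) ≈ 0.6836, f(8/3) ≈ 0.4573, f(53/18) ≈ 0.1959, f(29/9) ≈ -0.0805, f(3.5) ≈ -0.3508.
T_9 = (Δx/2)·[f(x_0) + 2f(x_1) + ... + 2f(x_{8}) + f(x_9)].
Sum ≈ 1.4673.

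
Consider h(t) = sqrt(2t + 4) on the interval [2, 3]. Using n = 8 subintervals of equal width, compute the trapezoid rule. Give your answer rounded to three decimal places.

2.998

Δt = (3 − 2)/8 = 0.125.
h(2) ≈ 2.828, h(2.125) ≈ 2.872, h(2.25) ≈ 2.915, h(2.375) ≈ 2.958, h(2.5) ≈ 3.000, h(2.625) ≈ 3.041, h(2.75) ≈ 3.082, h(2.875) ≈ 3.122, h(3) ≈ 3.162.
T_8 = (Δt/2)·[h(t_0) + 2h(t_1) + ... + 2h(t_{7}) + h(t_8)].
Sum ≈ 2.998.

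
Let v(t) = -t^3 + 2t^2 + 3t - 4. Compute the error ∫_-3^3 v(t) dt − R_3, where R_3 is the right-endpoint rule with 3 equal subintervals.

28

Exact integral: ∫_-3^3 v(t) dt = 12.
R_3 = -16.
Error = 12 − (-16) = 28.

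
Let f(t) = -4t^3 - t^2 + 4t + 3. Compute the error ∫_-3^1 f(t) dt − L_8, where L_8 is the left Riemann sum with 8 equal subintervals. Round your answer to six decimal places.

Exact integral: ∫_-3^1 f(t) dt ≈ 66.66666667.
L_8 = 90.5.
Error ≈ 66.66666667 − 90.5 ≈ -23.833333.

-23.833333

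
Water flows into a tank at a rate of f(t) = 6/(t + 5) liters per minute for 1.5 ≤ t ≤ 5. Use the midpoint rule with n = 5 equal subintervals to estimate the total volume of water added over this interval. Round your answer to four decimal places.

2.5830

Δt = (5 − 1.5)/5 = 0.7.
Midpoints: 1.85, 2.55, 3.25, 3.95, 4.65.
f(1.85) = 120/137, f(2.55) = 120/151, f(3.25) = 8/11, f(3.95) = 120/179, f(4.65) = 120/193.
Sum = Δt · [f(1.85) + f(2.55) + f(3.25) + f(3.95) + f(4.65)].
Sum ≈ 2.5830.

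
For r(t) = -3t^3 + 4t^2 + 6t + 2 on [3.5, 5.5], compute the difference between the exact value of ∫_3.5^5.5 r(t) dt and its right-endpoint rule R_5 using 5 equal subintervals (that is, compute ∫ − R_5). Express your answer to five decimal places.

Exact integral: ∫_3.5^5.5 r(t) dt ≈ -351.0833333.
R_5 = -410.33.
Error ≈ -351.0833333 − (-410.33) ≈ 59.24667.

59.24667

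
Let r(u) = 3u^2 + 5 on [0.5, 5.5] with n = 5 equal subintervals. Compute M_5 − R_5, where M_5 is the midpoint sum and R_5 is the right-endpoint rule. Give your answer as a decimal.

M_5 = 190.
R_5 = 238.75.
M_5 − R_5 = -48.75.

-48.75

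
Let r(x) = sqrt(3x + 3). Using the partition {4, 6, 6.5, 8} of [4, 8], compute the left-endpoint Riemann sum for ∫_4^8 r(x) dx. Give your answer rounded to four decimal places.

17.1524

Subinterval widths: 2, 0.5, 1.5.
Left endpoints: 4, 6, 6.5.
r(4) ≈ 3.8730, r(6) ≈ 4.5826, r(6.5) ≈ 4.7434.
Sum = Σ Δx_i · r(x_i).
Sum ≈ 17.1524.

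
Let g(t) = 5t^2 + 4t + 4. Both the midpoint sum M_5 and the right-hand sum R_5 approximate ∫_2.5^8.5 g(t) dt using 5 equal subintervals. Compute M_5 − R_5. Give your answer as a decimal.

M_5 = 1149.9.
R_5 = 1373.1.
M_5 − R_5 = -223.2.

-223.2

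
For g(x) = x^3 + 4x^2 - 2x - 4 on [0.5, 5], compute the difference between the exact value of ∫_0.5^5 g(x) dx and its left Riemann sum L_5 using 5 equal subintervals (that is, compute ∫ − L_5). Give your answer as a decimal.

89.251875

Exact integral: ∫_0.5^5 g(x) dx = 279.984375.
L_5 = 190.7325.
Error = 279.984375 − 190.7325 = 89.251875.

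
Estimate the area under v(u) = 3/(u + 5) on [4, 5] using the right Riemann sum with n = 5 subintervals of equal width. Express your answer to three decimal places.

Δu = (5 − 4)/5 = 0.2.
Right endpoints: 4.2, 4.4, 4.6, 4.8, 5.
v(4.2) = 15/46, v(4.4) = 15/47, v(4.6) = 0.3125, v(4.8) = 15/49, v(5) = 0.3.
Sum = Δu · [v(4.2) + v(4.4) + v(4.6) + v(4.8) + v(5)].
Sum ≈ 0.313.

0.313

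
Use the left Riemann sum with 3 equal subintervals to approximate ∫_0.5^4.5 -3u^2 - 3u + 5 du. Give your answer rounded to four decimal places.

Δu = (4.5 − 0.5)/3 = 4/3.
Left endpoints: 0.5, 11/6, 19/6.
f(0.5) = 2.75, f(11/6) = -127/12, f(19/6) = -415/12.
Sum = Δu · [f(0.5) + f(11/6) + f(19/6)].
Sum ≈ -56.5556.

-56.5556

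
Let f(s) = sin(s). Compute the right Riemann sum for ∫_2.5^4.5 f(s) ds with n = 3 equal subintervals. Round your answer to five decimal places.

-1.09365

Δs = (4.5 − 2.5)/3 = 2/3.
Right endpoints: 19/6, 23/6, 4.5.
f(19/6) ≈ -0.02507, f(23/6) ≈ -0.63788, f(4.5) ≈ -0.97753.
Sum = Δs · [f(19/6) + f(23/6) + f(4.5)].
Sum ≈ -1.09365.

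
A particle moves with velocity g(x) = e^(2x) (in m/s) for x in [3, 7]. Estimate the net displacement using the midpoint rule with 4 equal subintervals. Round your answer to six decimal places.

511487.250810

Δx = (7 − 3)/4 = 1.
Midpoints: 3.5, 4.5, 5.5, 6.5.
g(3.5) ≈ 1096.633158, g(4.5) ≈ 8103.083928, g(5.5) ≈ 59874.141715, g(6.5) ≈ 442413.392009.
Sum = Δx · [g(3.5) + g(4.5) + g(5.5) + g(6.5)].
Sum ≈ 511487.250810.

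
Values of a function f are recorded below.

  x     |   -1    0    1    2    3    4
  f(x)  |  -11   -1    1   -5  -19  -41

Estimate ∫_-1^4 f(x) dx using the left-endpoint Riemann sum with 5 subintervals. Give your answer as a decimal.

Δx = 1.
Sum = 1·[(-11) + (-1) + 1 + (-5) + (-19)] = -35.

-35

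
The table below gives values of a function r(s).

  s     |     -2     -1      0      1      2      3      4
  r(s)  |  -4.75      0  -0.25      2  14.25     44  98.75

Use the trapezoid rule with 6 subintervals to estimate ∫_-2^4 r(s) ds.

107

Δs = 1.
T_6 = (1/2)·[(-4.75) + 2·0 + 2·(-0.25) + 2·2 + 2·14.25 + 2·44 + 98.75] = 107.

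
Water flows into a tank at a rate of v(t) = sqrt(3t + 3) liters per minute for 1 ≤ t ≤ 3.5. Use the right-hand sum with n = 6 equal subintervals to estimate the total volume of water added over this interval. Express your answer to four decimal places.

Δt = (3.5 − 1)/6 = 5/12.
Right endpoints: 17/12, 11/6, 2.25, 8/3, 37/12, 3.5.
v(17/12) ≈ 2.6926, v(11/6) ≈ 2.9155, v(2.25) ≈ 3.1225, v(8/3) ≈ 3.3166, v(37/12) ≈ 3.5000, v(3.5) ≈ 3.6742.
Sum = Δt · [v(17/12) + v(11/6) + v(2.25) + ...].
Sum ≈ 8.0089.

8.0089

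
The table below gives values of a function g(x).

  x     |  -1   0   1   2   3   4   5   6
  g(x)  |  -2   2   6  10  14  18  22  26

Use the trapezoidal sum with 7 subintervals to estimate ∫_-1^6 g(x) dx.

Δx = 1.
T_7 = (1/2)·[(-2) + 2·2 + 2·6 + 2·10 + 2·14 + 2·18 + 2·22 + 26] = 84.

84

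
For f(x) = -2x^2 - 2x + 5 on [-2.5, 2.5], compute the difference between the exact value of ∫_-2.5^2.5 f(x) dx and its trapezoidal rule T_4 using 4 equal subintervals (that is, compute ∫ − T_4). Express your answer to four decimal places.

Exact integral: ∫_-2.5^2.5 f(x) dx ≈ 4.166667.
T_4 = 1.5625.
Error ≈ 4.166667 − 1.5625 ≈ 2.6042.

2.6042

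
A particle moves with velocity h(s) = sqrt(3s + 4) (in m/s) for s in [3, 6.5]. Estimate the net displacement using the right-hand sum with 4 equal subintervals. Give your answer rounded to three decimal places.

15.436

Δs = (6.5 − 3)/4 = 0.875.
Right endpoints: 3.875, 4.75, 5.625, 6.5.
h(3.875) ≈ 3.953, h(4.75) ≈ 4.272, h(5.625) ≈ 4.569, h(6.5) ≈ 4.848.
Sum = Δs · [h(3.875) + h(4.75) + h(5.625) + h(6.5)].
Sum ≈ 15.436.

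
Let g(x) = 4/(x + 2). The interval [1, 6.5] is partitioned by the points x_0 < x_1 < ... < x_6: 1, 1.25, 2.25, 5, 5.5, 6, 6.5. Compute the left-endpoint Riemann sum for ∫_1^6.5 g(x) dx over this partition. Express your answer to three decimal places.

4.955

Subinterval widths: 0.25, 1, 2.75, 0.5, 0.5, 0.5.
Left endpoints: 1, 1.25, 2.25, 5, 5.5, 6.
g(1) = 4/3, g(1.25) = 16/13, g(2.25) = 16/17, g(5) = 4/7, g(5.5) = 8/15, g(6) = 0.5.
Sum = Σ Δx_i · g(x_i).
Sum ≈ 4.955.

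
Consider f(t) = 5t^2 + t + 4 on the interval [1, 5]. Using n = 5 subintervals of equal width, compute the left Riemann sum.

187.2

Δt = (5 − 1)/5 = 0.8.
Left endpoints: 1, 1.8, 2.6, 3.4, 4.2.
f(1) = 10, f(1.8) = 22, f(2.6) = 40.4, f(3.4) = 65.2, f(4.2) = 96.4.
Sum = Δt · [f(1) + f(1.8) + f(2.6) + f(3.4) + f(4.2)].
Sum = 187.2.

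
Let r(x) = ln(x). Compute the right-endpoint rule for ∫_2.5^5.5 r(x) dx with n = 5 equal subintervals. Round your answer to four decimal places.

Δx = (5.5 − 2.5)/5 = 0.6.
Right endpoints: 3.1, 3.7, 4.3, 4.9, 5.5.
r(3.1) ≈ 1.1314, r(3.7) ≈ 1.3083, r(4.3) ≈ 1.4586, r(4.9) ≈ 1.5892, r(5.5) ≈ 1.7047.
Sum = Δx · [r(3.1) + r(3.7) + r(4.3) + r(4.9) + r(5.5)].
Sum ≈ 4.3154.

4.3154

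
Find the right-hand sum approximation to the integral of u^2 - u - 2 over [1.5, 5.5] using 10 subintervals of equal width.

Δu = (5.5 − 1.5)/10 = 0.4.
Right endpoints: 1.9, 2.3, 2.7, 3.1, 3.5, 3.9, 4.3, 4.7, 5.1, 5.5.
f(1.9) = -0.29, f(2.3) = 0.99, f(2.7) = 2.59, f(3.1) = 4.51, f(3.5) = 6.75, f(3.9) = 9.31, f(4.3) = 12.19, f(4.7) = 15.39, f(5.1) = 18.91, f(5.5) = 22.75.
Sum = Δu · [f(1.9) + f(2.3) + f(2.7) + ...].
Sum = 37.24.

37.24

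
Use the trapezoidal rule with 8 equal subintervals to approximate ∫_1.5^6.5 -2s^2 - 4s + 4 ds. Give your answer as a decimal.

-241.484375

Δs = (6.5 − 1.5)/8 = 0.625.
f(1.5) = -6.5, f(2.125) = -13.53125, f(2.75) = -22.125, f(3.375) = -32.28125, f(4) = -44, f(4.625) = -57.28125, f(5.25) = -72.125, f(5.875) = -88.53125, f(6.5) = -106.5.
T_8 = (Δs/2)·[f(s_0) + 2f(s_1) + ... + 2f(s_{7}) + f(s_8)].
Sum = -241.484375.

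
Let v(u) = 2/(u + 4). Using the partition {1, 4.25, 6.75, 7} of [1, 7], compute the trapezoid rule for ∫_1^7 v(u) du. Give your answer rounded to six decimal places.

Subinterval widths: 3.25, 2.5, 0.25.
v(1) = 0.4, v(4.25) = 8/33, v(6.75) = 8/43, v(7) = 2/11.
On each subinterval the trapezoid contributes (Δu_i/2)·[v(u_{i-1}) + v(u_i)].
Sum ≈ 1.625511.

1.625511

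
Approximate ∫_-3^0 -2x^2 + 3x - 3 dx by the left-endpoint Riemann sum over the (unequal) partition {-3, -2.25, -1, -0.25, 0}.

-54.3125

Subinterval widths: 0.75, 1.25, 0.75, 0.25.
Left endpoints: -3, -2.25, -1, -0.25.
f(-3) = -30, f(-2.25) = -19.875, f(-1) = -8, f(-0.25) = -3.875.
Sum = Σ Δx_i · f(x_i).
Sum = -54.3125.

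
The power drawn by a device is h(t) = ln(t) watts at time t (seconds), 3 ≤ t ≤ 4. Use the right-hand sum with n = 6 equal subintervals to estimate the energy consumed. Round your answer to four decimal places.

Δt = (4 − 3)/6 = 1/6.
Right endpoints: 19/6, 10/3, 3.5, 11/3, 23/6, 4.
h(19/6) ≈ 1.1527, h(10/3) ≈ 1.2040, h(3.5) ≈ 1.2528, h(11/3) ≈ 1.2993, h(23/6) ≈ 1.3437, h(4) ≈ 1.3863.
Sum = Δt · [h(19/6) + h(10/3) + h(3.5) + ...].
Sum ≈ 1.2731.

1.2731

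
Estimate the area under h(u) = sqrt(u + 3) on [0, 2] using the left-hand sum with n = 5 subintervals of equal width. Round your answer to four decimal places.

Δu = (2 − 0)/5 = 0.4.
Left endpoints: 0, 0.4, 0.8, 1.2, 1.6.
h(0) ≈ 1.7321, h(0.4) ≈ 1.8439, h(0.8) ≈ 1.9494, h(1.2) ≈ 2.0494, h(1.6) ≈ 2.1448.
Sum = Δu · [h(0) + h(0.4) + h(0.8) + h(1.2) + h(1.6)].
Sum ≈ 3.8878.

3.8878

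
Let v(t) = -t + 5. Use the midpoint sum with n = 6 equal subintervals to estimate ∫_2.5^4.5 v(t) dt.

3

Δt = (4.5 − 2.5)/6 = 1/3.
Midpoints: 8/3, 3, 10/3, 11/3, 4, 13/3.
v(8/3) = 7/3, v(3) = 2, v(10/3) = 5/3, v(11/3) = 4/3, v(4) = 1, v(13/3) = 2/3.
Sum = Δt · [v(8/3) + v(3) + v(10/3) + ...].
Sum = 3.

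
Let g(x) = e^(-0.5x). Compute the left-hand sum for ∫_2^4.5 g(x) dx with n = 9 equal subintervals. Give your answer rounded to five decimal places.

0.56226

Δx = (4.5 − 2)/9 = 5/18.
Left endpoints: 2, 41/18, 23/9, 17/6, 28/9, 61/18, 11/3, 71/18, 38/9.
g(2) ≈ 0.36788, g(41/18) ≈ 0.32017, g(23/9) ≈ 0.27866, g(17/6) ≈ 0.24252, g(28/9) ≈ 0.21107, g(61/18) ≈ 0.18370, g(11/3) ≈ 0.15988, g(71/18) ≈ 0.13915, g(38/9) ≈ 0.12110.
Sum = Δx · [g(2) + g(41/18) + g(23/9) + ...].
Sum ≈ 0.56226.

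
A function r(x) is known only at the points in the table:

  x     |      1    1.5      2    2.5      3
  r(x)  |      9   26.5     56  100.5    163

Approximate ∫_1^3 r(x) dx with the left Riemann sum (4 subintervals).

Δx = 0.5.
Sum = 0.5·[9 + 26.5 + 56 + 100.5] = 96.

96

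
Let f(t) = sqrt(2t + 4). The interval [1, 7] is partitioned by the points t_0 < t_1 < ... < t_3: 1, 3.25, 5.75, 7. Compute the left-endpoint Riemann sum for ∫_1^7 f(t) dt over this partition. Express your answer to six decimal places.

Subinterval widths: 2.25, 2.5, 1.25.
Left endpoints: 1, 3.25, 5.75.
f(1) ≈ 2.449490, f(3.25) ≈ 3.240370, f(5.75) ≈ 3.937004.
Sum = Σ Δt_i · f(t_i).
Sum ≈ 18.533533.

18.533533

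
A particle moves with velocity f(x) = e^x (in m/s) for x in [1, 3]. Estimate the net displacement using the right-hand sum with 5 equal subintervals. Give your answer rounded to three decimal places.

21.072

Δx = (3 − 1)/5 = 0.4.
Right endpoints: 1.4, 1.8, 2.2, 2.6, 3.
f(1.4) ≈ 4.055, f(1.8) ≈ 6.050, f(2.2) ≈ 9.025, f(2.6) ≈ 13.464, f(3) ≈ 20.086.
Sum = Δx · [f(1.4) + f(1.8) + f(2.2) + f(2.6) + f(3)].
Sum ≈ 21.072.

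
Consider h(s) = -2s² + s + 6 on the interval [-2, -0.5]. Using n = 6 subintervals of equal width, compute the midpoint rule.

Δs = (-0.5 − (-2))/6 = 0.25.
Midpoints: -1.875, -1.625, -1.375, -1.125, -0.875, -0.625.
h(-1.875) = -2.90625, h(-1.625) = -0.90625, h(-1.375) = 0.84375, h(-1.125) = 2.34375, h(-0.875) = 3.59375, h(-0.625) = 4.59375.
Sum = Δs · [h(-1.875) + h(-1.625) + h(-1.375) + ...].
Sum = 1.890625.

1.890625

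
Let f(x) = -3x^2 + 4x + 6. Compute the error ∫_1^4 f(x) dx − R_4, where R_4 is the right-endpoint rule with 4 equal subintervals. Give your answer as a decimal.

13.21875

Exact integral: ∫_1^4 f(x) dx = -15.
R_4 = -28.21875.
Error = -15 − (-28.21875) = 13.21875.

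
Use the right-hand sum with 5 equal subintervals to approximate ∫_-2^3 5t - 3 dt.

Δt = (3 − (-2))/5 = 1.
Right endpoints: -1, 0, 1, 2, 3.
f(-1) = -8, f(0) = -3, f(1) = 2, f(2) = 7, f(3) = 12.
Sum = Δt · [f(-1) + f(0) + f(1) + f(2) + f(3)].
Sum = 10.

10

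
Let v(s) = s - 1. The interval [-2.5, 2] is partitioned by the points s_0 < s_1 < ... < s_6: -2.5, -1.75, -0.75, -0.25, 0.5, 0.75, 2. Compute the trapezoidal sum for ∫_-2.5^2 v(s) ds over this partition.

Subinterval widths: 0.75, 1, 0.5, 0.75, 0.25, 1.25.
v(-2.5) = -3.5, v(-1.75) = -2.75, v(-0.75) = -1.75, v(-0.25) = -1.25, v(0.5) = -0.5, v(0.75) = -0.25, v(2) = 1.
On each subinterval the trapezoid contributes (Δs_i/2)·[v(s_{i-1}) + v(s_i)].
Sum = -5.625.

-5.625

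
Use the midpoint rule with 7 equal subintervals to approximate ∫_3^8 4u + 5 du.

135

Δu = (8 − 3)/7 = 5/7.
Midpoints: 47/14, 57/14, 67/14, 5.5, 87/14, 97/14, 107/14.
f(47/14) = 129/7, f(57/14) = 149/7, f(67/14) = 169/7, f(5.5) = 27, f(87/14) = 209/7, f(97/14) = 229/7, f(107/14) = 249/7.
Sum = Δu · [f(47/14) + f(57/14) + f(67/14) + ...].
Sum = 135.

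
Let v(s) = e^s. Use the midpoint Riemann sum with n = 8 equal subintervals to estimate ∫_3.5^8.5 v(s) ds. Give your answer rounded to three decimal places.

Δs = (8.5 − 3.5)/8 = 0.625.
Midpoints: 3.8125, 4.4375, 5.0625, 5.6875, 6.3125, 6.9375, 7.5625, 8.1875.
v(3.8125) ≈ 45.263, v(4.4375) ≈ 84.563, v(5.0625) ≈ 157.985, v(5.6875) ≈ 295.155, v(6.3125) ≈ 551.422, v(6.9375) ≈ 1030.192, v(7.5625) ≈ 1924.651, v(8.1875) ≈ 3595.722.
Sum = Δs · [v(3.8125) + v(4.4375) + v(5.0625) + ...].
Sum ≈ 4803.095.

4803.095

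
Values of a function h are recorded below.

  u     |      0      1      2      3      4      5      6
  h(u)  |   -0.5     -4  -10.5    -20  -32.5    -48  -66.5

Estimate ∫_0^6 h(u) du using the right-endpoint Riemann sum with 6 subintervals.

Δu = 1.
Sum = 1·[(-4) + (-10.5) + (-20) + (-32.5) + (-48) + (-66.5)] = -181.5.

-181.5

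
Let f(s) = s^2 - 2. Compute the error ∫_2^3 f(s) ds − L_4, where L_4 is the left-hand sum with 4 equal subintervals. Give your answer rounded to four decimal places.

0.6146

Exact integral: ∫_2^3 f(s) ds ≈ 4.333333.
L_4 = 3.71875.
Error ≈ 4.333333 − 3.71875 ≈ 0.6146.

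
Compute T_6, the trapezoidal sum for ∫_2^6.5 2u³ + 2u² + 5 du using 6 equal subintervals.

Δu = (6.5 − 2)/6 = 0.75.
f(2) = 29, f(2.75) = 61.71875, f(3.5) = 115.25, f(4.25) = 194.65625, f(5) = 305, f(5.75) = 451.34375, f(6.5) = 638.75.
T_6 = (Δu/2)·[f(u_0) + 2f(u_1) + ... + 2f(u_{5}) + f(u_6)].
Sum = 1096.3828125.

1096.3828125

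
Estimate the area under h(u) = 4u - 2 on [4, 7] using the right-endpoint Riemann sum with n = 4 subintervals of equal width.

64.5

Δu = (7 − 4)/4 = 0.75.
Right endpoints: 4.75, 5.5, 6.25, 7.
h(4.75) = 17, h(5.5) = 20, h(6.25) = 23, h(7) = 26.
Sum = Δu · [h(4.75) + h(5.5) + h(6.25) + h(7)].
Sum = 64.5.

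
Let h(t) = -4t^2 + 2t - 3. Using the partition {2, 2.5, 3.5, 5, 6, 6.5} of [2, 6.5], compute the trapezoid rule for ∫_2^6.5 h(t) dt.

-334.5

Subinterval widths: 0.5, 1, 1.5, 1, 0.5.
h(2) = -15, h(2.5) = -23, h(3.5) = -45, h(5) = -93, h(6) = -135, h(6.5) = -159.
On each subinterval the trapezoid contributes (Δt_i/2)·[h(t_{i-1}) + h(t_i)].
Sum = -334.5.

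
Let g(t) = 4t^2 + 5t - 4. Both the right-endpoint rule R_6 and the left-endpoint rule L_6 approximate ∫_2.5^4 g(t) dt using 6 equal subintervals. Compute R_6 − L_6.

11.625

R_6 = 88.75.
L_6 = 77.125.
R_6 − L_6 = 11.625.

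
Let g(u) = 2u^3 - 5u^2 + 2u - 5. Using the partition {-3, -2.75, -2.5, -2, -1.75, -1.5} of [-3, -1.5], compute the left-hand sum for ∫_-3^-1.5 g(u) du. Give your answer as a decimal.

Subinterval widths: 0.25, 0.25, 0.5, 0.25, 0.25.
Left endpoints: -3, -2.75, -2.5, -2, -1.75.
g(-3) = -110, g(-2.75) = -89.90625, g(-2.5) = -72.5, g(-2) = -45, g(-1.75) = -34.53125.
Sum = Σ Δu_i · g(u_i).
Sum = -106.109375.

-106.109375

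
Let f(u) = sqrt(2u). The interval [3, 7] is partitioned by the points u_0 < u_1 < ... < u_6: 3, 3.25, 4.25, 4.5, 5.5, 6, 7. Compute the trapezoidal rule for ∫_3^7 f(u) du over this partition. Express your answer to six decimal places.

Subinterval widths: 0.25, 1, 0.25, 1, 0.5, 1.
f(3) ≈ 2.449490, f(3.25) ≈ 2.549510, f(4.25) ≈ 2.915476, f(4.5) ≈ 3.000000, f(5.5) ≈ 3.316625, f(6) ≈ 3.464102, f(7) ≈ 3.741657.
On each subinterval the trapezoid contributes (Δu_i/2)·[f(u_{i-1}) + f(u_i)].
Sum ≈ 12.553176.

12.553176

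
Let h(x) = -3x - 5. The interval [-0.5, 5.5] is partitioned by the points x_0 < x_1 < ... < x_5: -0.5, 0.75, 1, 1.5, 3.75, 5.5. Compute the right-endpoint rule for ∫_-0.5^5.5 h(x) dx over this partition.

Subinterval widths: 1.25, 0.25, 0.5, 2.25, 1.75.
Right endpoints: 0.75, 1, 1.5, 3.75, 5.5.
h(0.75) = -7.25, h(1) = -8, h(1.5) = -9.5, h(3.75) = -16.25, h(5.5) = -21.5.
Sum = Σ Δx_i · h(x_i).
Sum = -90.

-90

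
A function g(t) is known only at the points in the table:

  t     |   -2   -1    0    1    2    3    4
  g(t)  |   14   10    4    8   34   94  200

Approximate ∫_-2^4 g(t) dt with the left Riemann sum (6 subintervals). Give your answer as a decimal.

164

Δt = 1.
Sum = 1·[14 + 10 + 4 + 8 + 34 + 94] = 164.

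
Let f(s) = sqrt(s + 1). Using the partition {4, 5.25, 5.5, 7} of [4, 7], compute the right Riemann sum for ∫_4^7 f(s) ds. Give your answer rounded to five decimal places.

8.00502

Subinterval widths: 1.25, 0.25, 1.5.
Right endpoints: 5.25, 5.5, 7.
f(5.25) ≈ 2.50000, f(5.5) ≈ 2.54951, f(7) ≈ 2.82843.
Sum = Σ Δs_i · f(s_i).
Sum ≈ 8.00502.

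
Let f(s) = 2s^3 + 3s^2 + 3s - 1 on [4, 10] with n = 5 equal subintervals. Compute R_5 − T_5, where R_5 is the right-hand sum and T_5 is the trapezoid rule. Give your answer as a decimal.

R_5 = 7278.
T_5 = 5992.8.
R_5 − T_5 = 1285.2.

1285.2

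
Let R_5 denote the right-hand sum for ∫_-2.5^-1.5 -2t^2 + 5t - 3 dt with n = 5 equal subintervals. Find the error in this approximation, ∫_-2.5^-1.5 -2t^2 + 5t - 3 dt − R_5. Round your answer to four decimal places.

-1.2867

Exact integral: ∫_-2.5^-1.5 f(t) dt ≈ -21.166667.
R_5 = -19.88.
Error ≈ -21.166667 − (-19.88) ≈ -1.2867.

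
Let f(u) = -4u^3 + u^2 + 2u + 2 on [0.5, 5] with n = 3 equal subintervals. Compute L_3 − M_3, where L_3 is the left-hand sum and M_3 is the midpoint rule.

L_3 = -254.25.
M_3 = -522.5625.
L_3 − M_3 = 268.3125.

268.3125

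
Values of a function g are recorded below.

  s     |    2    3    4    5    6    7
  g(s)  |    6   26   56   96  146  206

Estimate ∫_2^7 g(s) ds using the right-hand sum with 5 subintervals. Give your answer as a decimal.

530

Δs = 1.
Sum = 1·[26 + 56 + 96 + 146 + 206] = 530.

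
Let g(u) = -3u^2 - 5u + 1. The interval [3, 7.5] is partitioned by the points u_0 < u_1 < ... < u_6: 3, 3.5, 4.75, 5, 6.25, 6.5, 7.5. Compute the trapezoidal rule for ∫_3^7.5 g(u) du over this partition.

Subinterval widths: 0.5, 1.25, 0.25, 1.25, 0.25, 1.
g(3) = -41, g(3.5) = -53.25, g(4.75) = -90.4375, g(5) = -99, g(6.25) = -147.4375, g(6.5) = -158.25, g(7.5) = -205.25.
On each subinterval the trapezoid contributes (Δu_i/2)·[g(u_{i-1}) + g(u_i)].
Sum = -511.03125.

-511.03125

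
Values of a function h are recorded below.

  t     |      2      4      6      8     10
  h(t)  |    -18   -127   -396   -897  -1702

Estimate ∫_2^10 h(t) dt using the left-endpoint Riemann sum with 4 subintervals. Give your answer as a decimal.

Δt = 2.
Sum = 2·[(-18) + (-127) + (-396) + (-897)] = -2876.

-2876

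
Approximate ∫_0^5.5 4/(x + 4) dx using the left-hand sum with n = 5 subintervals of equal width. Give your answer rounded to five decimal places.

Δx = (5.5 − 0)/5 = 1.1.
Left endpoints: 0, 1.1, 2.2, 3.3, 4.4.
f(0) = 1, f(1.1) = 40/51, f(2.2) = 20/31, f(3.3) = 40/73, f(4.4) = 10/21.
Sum = Δx · [f(0) + f(1.1) + f(2.2) + f(3.3) + f(4.4)].
Sum ≈ 3.79897.

3.79897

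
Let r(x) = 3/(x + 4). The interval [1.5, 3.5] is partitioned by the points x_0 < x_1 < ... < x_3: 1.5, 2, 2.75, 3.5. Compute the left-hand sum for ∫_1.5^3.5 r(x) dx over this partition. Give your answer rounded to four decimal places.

0.9811

Subinterval widths: 0.5, 0.75, 0.75.
Left endpoints: 1.5, 2, 2.75.
r(1.5) = 6/11, r(2) = 0.5, r(2.75) = 4/9.
Sum = Σ Δx_i · r(x_i).
Sum ≈ 0.9811.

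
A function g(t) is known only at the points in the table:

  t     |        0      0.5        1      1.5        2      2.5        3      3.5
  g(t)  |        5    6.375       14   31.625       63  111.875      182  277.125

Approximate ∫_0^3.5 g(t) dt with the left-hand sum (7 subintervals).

206.9375

Δt = 0.5.
Sum = 0.5·[5 + 6.375 + 14 + 31.625 + 63 + 111.875 + 182] = 206.9375.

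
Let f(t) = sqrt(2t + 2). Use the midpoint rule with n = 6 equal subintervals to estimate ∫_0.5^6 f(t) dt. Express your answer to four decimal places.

15.7397

Δt = (6 − 0.5)/6 = 11/12.
Midpoints: 23/24, 1.875, 67/24, 89/24, 4.625, 133/24.
f(23/24) ≈ 1.9791, f(1.875) ≈ 2.3979, f(67/24) ≈ 2.7538, f(89/24) ≈ 3.0687, f(4.625) ≈ 3.3541, f(133/24) ≈ 3.6171.
Sum = Δt · [f(23/24) + f(1.875) + f(67/24) + ...].
Sum ≈ 15.7397.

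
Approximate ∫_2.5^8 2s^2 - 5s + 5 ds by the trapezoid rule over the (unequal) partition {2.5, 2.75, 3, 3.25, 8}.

249.78125

Subinterval widths: 0.25, 0.25, 0.25, 4.75.
f(2.5) = 5, f(2.75) = 6.375, f(3) = 8, f(3.25) = 9.875, f(8) = 93.
On each subinterval the trapezoid contributes (Δs_i/2)·[f(s_{i-1}) + f(s_i)].
Sum = 249.78125.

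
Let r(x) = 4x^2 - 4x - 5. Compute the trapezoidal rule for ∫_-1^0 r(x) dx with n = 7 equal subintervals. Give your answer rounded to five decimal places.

Δx = (0 − (-1))/7 = 1/7.
r(-1) = 3, r(-6/7) = 67/49, r(-5/7) = -5/49, r(-4/7) = -69/49, r(-3/7) = -125/49, r(-2/7) = -173/49, r(-1/7) = -213/49, r(0) = -5.
T_7 = (Δx/2)·[r(x_0) + 2r(x_1) + ... + 2r(x_{6}) + r(x_7)].
Sum ≈ -1.65306.

-1.65306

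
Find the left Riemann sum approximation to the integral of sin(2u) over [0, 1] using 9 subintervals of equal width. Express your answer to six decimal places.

0.654641

Δu = (1 − 0)/9 = 1/9.
Left endpoints: 0, 1/9, 2/9, 1/3, 4/9, 5/9, 2/3, 7/9, 8/9.
f(0) ≈ 0.000000, f(1/9) ≈ 0.220398, f(2/9) ≈ 0.429956, f(1/3) ≈ 0.618370, f(4/9) ≈ 0.776372, f(5/9) ≈ 0.896192, f(2/3) ≈ 0.971938, f(7/9) ≈ 0.999884, f(8/9) ≈ 0.978656.
Sum = Δu · [f(0) + f(1/9) + f(2/9) + ...].
Sum ≈ 0.654641.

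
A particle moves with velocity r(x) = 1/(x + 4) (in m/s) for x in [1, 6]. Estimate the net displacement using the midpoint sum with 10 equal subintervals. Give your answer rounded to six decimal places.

0.692835

Δx = (6 − 1)/10 = 0.5.
Midpoints: 1.25, 1.75, 2.25, 2.75, 3.25, 3.75, 4.25, 4.75, 5.25, 5.75.
r(1.25) = 4/21, r(1.75) = 4/23, r(2.25) = 0.16, r(2.75) = 4/27, r(3.25) = 4/29, r(3.75) = 4/31, r(4.25) = 4/33, r(4.75) = 4/35, r(5.25) = 4/37, r(5.75) = 4/39.
Sum = Δx · [r(1.25) + r(1.75) + r(2.25) + ...].
Sum ≈ 0.692835.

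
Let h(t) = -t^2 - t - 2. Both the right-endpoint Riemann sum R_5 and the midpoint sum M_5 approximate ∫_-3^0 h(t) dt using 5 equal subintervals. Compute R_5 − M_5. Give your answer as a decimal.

R_5 = -8.88.
M_5 = -10.41.
R_5 − M_5 = 1.53.

1.53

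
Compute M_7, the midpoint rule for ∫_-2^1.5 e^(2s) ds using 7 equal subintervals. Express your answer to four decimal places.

9.6274

Δs = (1.5 − (-2))/7 = 0.5.
Midpoints: -1.75, -1.25, -0.75, -0.25, 0.25, 0.75, 1.25.
f(-1.75) ≈ 0.0302, f(-1.25) ≈ 0.0821, f(-0.75) ≈ 0.2231, f(-0.25) ≈ 0.6065, f(0.25) ≈ 1.6487, f(0.75) ≈ 4.4817, f(1.25) ≈ 12.1825.
Sum = Δs · [f(-1.75) + f(-1.25) + f(-0.75) + ...].
Sum ≈ 9.6274.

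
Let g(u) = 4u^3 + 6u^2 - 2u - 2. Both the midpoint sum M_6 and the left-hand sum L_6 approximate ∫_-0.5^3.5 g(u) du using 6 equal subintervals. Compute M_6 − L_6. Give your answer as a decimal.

M_6 ≈ 212.444444.
L_6 ≈ 144.444444.
M_6 − L_6 = 68.

68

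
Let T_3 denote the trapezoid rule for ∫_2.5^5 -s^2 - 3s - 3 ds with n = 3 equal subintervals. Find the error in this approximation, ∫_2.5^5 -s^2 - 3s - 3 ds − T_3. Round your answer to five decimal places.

Exact integral: ∫_2.5^5 f(s) ds ≈ -72.0833333.
T_3 ≈ -72.3726852.
Error ≈ -72.0833333 − (-72.3726852) ≈ 0.28935.

0.28935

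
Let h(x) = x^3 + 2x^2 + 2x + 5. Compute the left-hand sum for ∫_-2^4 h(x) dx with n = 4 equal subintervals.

Δx = (4 − (-2))/4 = 1.5.
Left endpoints: -2, -0.5, 1, 2.5.
h(-2) = 1, h(-0.5) = 4.375, h(1) = 10, h(2.5) = 38.125.
Sum = Δx · [h(-2) + h(-0.5) + h(1) + h(2.5)].
Sum = 80.25.

80.25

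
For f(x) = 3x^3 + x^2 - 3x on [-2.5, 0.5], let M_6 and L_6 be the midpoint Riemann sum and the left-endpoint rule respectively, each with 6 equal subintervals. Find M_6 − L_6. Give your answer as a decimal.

M_6 = -14.5.
L_6 = -24.0625.
M_6 − L_6 = 9.5625.

9.5625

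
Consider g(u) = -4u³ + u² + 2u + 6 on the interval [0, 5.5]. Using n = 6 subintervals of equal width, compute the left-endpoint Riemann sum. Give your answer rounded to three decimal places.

-534.888

Δu = (5.5 − 0)/6 = 11/12.
Left endpoints: 0, 11/12, 11/6, 2.75, 11/3, 55/12.
g(0) = 6, g(11/12) = 151/27, g(11/6) = -1255/108, g(2.75) = -64.125, g(11/3) = -4601/27, g(55/12) = -37687/108.
Sum = Δu · [g(0) + g(11/12) + g(11/6) + ...].
Sum ≈ -534.888.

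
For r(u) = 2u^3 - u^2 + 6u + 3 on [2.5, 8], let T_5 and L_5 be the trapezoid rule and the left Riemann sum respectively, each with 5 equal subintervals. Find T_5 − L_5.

532.4

T_5 = 2086.59.
L_5 = 1554.19.
T_5 − L_5 = 532.4.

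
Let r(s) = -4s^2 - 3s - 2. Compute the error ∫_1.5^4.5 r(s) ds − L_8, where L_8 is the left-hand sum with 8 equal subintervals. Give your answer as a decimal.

-14.90625

Exact integral: ∫_1.5^4.5 r(s) ds = -150.
L_8 = -135.09375.
Error = -150 − (-135.09375) = -14.90625.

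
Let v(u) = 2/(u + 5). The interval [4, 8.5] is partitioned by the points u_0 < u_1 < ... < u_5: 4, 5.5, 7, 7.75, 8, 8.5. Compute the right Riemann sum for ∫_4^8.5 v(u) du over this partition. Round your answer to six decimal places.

Subinterval widths: 1.5, 1.5, 0.75, 0.25, 0.5.
Right endpoints: 5.5, 7, 7.75, 8, 8.5.
v(5.5) = 4/21, v(7) = 1/6, v(7.75) = 8/51, v(8) = 2/13, v(8.5) = 4/27.
Sum = Σ Δu_i · v(u_i).
Sum ≈ 0.765897.

0.765897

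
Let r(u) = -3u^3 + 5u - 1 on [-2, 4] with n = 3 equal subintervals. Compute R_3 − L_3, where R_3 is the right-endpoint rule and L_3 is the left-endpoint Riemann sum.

R_3 = -378.
L_3 = -6.
R_3 − L_3 = -372.

-372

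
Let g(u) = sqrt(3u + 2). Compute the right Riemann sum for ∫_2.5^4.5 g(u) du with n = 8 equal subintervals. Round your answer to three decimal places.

7.160

Δu = (4.5 − 2.5)/8 = 0.25.
Right endpoints: 2.75, 3, 3.25, 3.5, 3.75, 4, 4.25, 4.5.
g(2.75) ≈ 3.202, g(3) ≈ 3.317, g(3.25) ≈ 3.428, g(3.5) ≈ 3.536, g(3.75) ≈ 3.640, g(4) ≈ 3.742, g(4.25) ≈ 3.841, g(4.5) ≈ 3.937.
Sum = Δu · [g(2.75) + g(3) + g(3.25) + ...].
Sum ≈ 7.160.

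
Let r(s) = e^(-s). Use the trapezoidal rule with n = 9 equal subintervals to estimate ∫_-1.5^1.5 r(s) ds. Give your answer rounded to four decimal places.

Δs = (1.5 − (-1.5))/9 = 1/3.
r(-1.5) ≈ 4.4817, r(-7/6) ≈ 3.2113, r(-5/6) ≈ 2.3010, r(-0.5) ≈ 1.6487, r(-1/6) ≈ 1.1814, r(1/6) ≈ 0.8465, r(0.5) ≈ 0.6065, r(5/6) ≈ 0.4346, r(7/6) ≈ 0.3114, r(1.5) ≈ 0.2231.
T_9 = (Δs/2)·[r(s_0) + 2r(s_1) + ... + 2r(s_{8}) + r(s_9)].
Sum ≈ 4.2979.

4.2979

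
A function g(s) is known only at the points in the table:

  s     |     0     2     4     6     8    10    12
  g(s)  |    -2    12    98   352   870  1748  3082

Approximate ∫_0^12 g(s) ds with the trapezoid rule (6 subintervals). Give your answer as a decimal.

9240

Δs = 2.
T_6 = (2/2)·[(-2) + 2·12 + 2·98 + 2·352 + 2·870 + 2·1748 + 3082] = 9240.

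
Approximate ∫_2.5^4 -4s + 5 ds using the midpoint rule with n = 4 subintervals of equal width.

-12

Δs = (4 − 2.5)/4 = 0.375.
Midpoints: 2.6875, 3.0625, 3.4375, 3.8125.
f(2.6875) = -5.75, f(3.0625) = -7.25, f(3.4375) = -8.75, f(3.8125) = -10.25.
Sum = Δs · [f(2.6875) + f(3.0625) + f(3.4375) + f(3.8125)].
Sum = -12.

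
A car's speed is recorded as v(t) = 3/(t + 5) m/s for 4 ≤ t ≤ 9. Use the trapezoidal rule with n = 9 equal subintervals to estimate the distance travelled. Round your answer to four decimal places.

1.3261

Δt = (9 − 4)/9 = 5/9.
v(4) = 1/3, v(41/9) = 27/86, v(46/9) = 27/91, v(17/3) = 0.28125, v(56/9) = 27/101, v(61/9) = 27/106, v(22/3) = 9/37, v(71/9) = 27/116, v(76/9) = 27/121, v(9) = 3/14.
T_9 = (Δt/2)·[v(t_0) + 2v(t_1) + ... + 2v(t_{8}) + v(t_9)].
Sum ≈ 1.3261.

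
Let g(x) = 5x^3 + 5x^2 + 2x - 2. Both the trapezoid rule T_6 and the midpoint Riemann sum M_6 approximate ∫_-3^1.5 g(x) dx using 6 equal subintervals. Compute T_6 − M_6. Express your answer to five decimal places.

T_6 = -62.68359375.
M_6 ≈ -58.7285156.
T_6 − M_6 ≈ -3.95508.

-3.95508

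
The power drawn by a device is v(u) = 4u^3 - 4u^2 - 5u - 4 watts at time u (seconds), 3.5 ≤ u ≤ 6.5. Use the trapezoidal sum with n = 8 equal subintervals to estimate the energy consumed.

1242.9375

Δu = (6.5 − 3.5)/8 = 0.375.
v(3.5) = 101, v(3.875) = 149.3046875, v(4.25) = 209.5625, v(4.625) = 283.0390625, v(5) = 371, v(5.375) = 474.7109375, v(5.75) = 595.4375, v(6.125) = 734.4453125, v(6.5) = 893.
T_8 = (Δu/2)·[v(u_0) + 2v(u_1) + ... + 2v(u_{7}) + v(u_8)].
Sum = 1242.9375.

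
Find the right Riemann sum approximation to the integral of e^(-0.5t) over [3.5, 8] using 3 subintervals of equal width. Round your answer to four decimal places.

0.2088

Δt = (8 − 3.5)/3 = 1.5.
Right endpoints: 5, 6.5, 8.
f(5) ≈ 0.0821, f(6.5) ≈ 0.0388, f(8) ≈ 0.0183.
Sum = Δt · [f(5) + f(6.5) + f(8)].
Sum ≈ 0.2088.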